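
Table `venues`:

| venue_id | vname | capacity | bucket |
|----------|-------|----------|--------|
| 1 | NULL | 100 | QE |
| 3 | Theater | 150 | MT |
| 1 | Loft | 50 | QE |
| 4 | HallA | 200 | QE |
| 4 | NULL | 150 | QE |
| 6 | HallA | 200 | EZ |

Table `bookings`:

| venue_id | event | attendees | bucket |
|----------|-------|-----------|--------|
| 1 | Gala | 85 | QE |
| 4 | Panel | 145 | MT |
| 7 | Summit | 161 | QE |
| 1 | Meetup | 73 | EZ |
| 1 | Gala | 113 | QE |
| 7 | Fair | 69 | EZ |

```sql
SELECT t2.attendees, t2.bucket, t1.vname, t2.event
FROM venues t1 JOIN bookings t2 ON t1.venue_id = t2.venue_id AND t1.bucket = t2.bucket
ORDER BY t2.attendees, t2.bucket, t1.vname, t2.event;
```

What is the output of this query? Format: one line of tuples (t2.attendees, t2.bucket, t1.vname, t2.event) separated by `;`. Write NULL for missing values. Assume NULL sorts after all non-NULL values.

INNER JOIN keeps only pairs where the ON condition holds.
Matching on t1.venue_id = t2.venue_id AND t1.bucket = t2.bucket.
- t1 (venue_id=1, bucket=QE) pairs with 2 row(s) of t2.
- t1 (venue_id=3, bucket=MT) has no partner → excluded.
- t1 (venue_id=1, bucket=QE) pairs with 2 row(s) of t2.
- t1 (venue_id=4, bucket=QE) has no partner → excluded.
- t1 (venue_id=4, bucket=QE) has no partner → excluded.
- t1 (venue_id=6, bucket=EZ) has no partner → excluded.
After projecting and ordering:
t2.attendees | t2.bucket | t1.vname | t2.event
85 | QE | Loft | Gala
85 | QE | NULL | Gala
113 | QE | Loft | Gala
113 | QE | NULL | Gala

(85, QE, Loft, Gala); (85, QE, NULL, Gala); (113, QE, Loft, Gala); (113, QE, NULL, Gala)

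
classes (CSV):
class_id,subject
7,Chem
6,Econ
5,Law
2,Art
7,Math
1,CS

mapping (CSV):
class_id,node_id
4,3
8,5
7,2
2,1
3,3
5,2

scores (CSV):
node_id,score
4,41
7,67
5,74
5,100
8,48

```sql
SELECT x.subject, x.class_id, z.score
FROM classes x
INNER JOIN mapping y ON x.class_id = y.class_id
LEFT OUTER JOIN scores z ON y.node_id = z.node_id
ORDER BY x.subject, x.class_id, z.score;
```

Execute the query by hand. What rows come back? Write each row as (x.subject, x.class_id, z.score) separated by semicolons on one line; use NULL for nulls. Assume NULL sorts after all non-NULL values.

Evaluate left to right. First `classes x INNER JOIN mapping y` on class_id: 4 row(s).
Then LEFT JOIN `scores z` on node_id: each of those 4 rows is kept; rows whose y.node_id has no match in z get NULL for z's columns.

(Art, 2, NULL); (Chem, 7, NULL); (Law, 5, NULL); (Math, 7, NULL)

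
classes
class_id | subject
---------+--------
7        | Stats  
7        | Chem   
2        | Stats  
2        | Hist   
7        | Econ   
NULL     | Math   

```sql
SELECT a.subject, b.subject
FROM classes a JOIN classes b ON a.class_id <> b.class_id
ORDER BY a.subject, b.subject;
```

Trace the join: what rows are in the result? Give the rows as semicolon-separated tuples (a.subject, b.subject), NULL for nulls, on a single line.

INNER JOIN keeps only pairs where the ON condition holds.
Matching on a.class_id <> b.class_id. A NULL in a compared column never satisfies the condition.
- a (class_id=7) pairs with 2 row(s) of b.
- a (class_id=7) pairs with 2 row(s) of b.
- a (class_id=2) pairs with 3 row(s) of b.
- a (class_id=2) pairs with 3 row(s) of b.
- a (class_id=7) pairs with 2 row(s) of b.
- a (class_id=NULL) has no partner → excluded.

(Chem, Hist); (Chem, Stats); (Econ, Hist); (Econ, Stats); (Hist, Chem); (Hist, Econ); (Hist, Stats); (Stats, Chem); (Stats, Econ); (Stats, Hist); (Stats, Stats); (Stats, Stats)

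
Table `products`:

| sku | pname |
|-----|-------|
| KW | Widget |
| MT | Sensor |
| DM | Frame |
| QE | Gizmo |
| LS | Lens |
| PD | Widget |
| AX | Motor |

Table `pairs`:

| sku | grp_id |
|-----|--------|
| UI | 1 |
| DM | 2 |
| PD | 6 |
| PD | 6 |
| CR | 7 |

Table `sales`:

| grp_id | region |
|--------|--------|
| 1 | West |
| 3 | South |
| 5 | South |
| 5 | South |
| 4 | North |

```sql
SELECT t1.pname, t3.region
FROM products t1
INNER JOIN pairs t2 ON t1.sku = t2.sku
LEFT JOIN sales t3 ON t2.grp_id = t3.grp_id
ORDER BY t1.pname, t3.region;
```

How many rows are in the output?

Evaluate left to right. First `products t1 INNER JOIN pairs t2` on sku: 3 row(s).
Then LEFT JOIN `sales t3` on grp_id: each of those 3 rows is kept; rows whose t2.grp_id has no match in t3 get NULL for t3's columns.
Result: 3 row(s).

3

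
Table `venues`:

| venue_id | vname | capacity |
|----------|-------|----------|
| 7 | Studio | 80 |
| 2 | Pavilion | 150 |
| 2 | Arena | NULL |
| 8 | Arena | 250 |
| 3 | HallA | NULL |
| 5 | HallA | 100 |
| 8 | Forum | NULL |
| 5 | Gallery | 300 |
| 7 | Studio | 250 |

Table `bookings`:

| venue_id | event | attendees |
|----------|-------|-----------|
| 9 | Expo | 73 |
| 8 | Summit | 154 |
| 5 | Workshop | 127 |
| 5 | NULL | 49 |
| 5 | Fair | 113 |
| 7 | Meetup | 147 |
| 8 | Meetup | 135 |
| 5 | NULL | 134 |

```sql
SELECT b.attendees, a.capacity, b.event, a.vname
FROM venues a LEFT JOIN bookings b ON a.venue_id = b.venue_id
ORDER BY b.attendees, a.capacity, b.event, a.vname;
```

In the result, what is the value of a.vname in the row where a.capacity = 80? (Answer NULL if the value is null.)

Studio

LEFT JOIN keeps every row from `venues`; unmatched rows get NULL for `bookings`'s columns.
Matching on a.venue_id = b.venue_id.
- a[0] venue_id=7 → 1 match(es) in b → 1 row(s).
- a[1] venue_id=2 → no match; kept with NULLs on the b side.
- a[2] venue_id=2 → no match; kept with NULLs on the b side.
- a[3] venue_id=8 → 2 match(es) in b → 2 row(s).
- a[4] venue_id=3 → no match; kept with NULLs on the b side.
- a[5] venue_id=5 → 4 match(es) in b → 4 row(s).
- a[6] venue_id=8 → 2 match(es) in b → 2 row(s).
- a[7] venue_id=5 → 4 match(es) in b → 4 row(s).
- a[8] venue_id=7 → 1 match(es) in b → 1 row(s).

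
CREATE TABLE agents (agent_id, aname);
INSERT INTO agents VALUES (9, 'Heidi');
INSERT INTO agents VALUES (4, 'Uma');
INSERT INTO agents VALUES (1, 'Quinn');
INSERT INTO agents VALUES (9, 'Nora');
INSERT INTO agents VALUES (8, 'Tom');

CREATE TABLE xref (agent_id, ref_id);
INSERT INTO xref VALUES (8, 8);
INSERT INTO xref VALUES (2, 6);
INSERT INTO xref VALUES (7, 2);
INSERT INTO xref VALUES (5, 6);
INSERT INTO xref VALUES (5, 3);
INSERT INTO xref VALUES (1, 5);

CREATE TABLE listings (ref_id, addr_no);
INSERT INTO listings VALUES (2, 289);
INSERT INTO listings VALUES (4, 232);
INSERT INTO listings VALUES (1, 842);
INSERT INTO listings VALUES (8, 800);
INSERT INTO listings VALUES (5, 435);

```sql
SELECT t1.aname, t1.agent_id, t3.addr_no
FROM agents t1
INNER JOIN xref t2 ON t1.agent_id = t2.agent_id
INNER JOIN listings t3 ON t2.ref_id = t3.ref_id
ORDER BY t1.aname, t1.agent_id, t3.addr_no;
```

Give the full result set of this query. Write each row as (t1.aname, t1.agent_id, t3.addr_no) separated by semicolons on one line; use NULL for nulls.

(Quinn, 1, 435); (Tom, 8, 800)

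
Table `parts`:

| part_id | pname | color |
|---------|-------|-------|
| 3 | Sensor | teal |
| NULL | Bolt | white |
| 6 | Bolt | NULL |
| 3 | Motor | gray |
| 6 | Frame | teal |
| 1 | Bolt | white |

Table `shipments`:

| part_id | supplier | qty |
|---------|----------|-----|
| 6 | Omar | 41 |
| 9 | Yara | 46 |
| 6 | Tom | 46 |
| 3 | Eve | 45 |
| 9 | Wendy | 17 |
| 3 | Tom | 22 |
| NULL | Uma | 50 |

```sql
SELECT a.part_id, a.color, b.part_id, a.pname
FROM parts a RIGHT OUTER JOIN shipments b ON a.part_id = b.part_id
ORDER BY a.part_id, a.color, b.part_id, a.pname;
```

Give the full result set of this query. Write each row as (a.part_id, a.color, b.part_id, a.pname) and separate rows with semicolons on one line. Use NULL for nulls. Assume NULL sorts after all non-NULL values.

(3, gray, 3, Motor); (3, gray, 3, Motor); (3, teal, 3, Sensor); (3, teal, 3, Sensor); (6, teal, 6, Frame); (6, teal, 6, Frame); (6, NULL, 6, Bolt); (6, NULL, 6, Bolt); (NULL, NULL, 9, NULL); (NULL, NULL, 9, NULL); (NULL, NULL, NULL, NULL)

RIGHT JOIN keeps every row from `shipments`; unmatched rows get NULL for `parts`'s columns.
Matching on a.part_id = b.part_id. A NULL in a compared column never satisfies the condition.
Matched pairs: 8; unmatched b rows kept: 3.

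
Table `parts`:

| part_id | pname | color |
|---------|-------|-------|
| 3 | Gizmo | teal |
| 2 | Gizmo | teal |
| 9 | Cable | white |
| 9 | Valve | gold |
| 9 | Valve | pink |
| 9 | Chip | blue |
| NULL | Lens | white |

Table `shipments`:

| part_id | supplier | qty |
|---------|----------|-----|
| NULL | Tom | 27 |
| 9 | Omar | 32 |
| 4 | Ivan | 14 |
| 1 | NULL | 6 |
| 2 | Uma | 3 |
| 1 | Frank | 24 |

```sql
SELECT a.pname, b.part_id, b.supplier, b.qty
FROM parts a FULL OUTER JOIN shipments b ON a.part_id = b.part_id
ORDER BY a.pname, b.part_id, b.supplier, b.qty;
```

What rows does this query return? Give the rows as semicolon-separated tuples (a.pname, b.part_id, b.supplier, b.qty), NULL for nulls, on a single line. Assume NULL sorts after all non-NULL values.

FULL OUTER JOIN keeps every row from both sides; unmatched rows get NULL for the other side's columns.
Matching on a.part_id = b.part_id. A NULL in a compared column never satisfies the condition.
- a[0] part_id=3 → no match; kept with NULLs on the b side.
- a[1] part_id=2 → 1 match(es) in b → 1 row(s).
- a[2] part_id=9 → 1 match(es) in b → 1 row(s).
- a[3] part_id=9 → 1 match(es) in b → 1 row(s).
- a[4] part_id=9 → 1 match(es) in b → 1 row(s).
- a[5] part_id=9 → 1 match(es) in b → 1 row(s).
- a[6] part_id=NULL → no match; kept with NULLs on the b side.
- plus 4 unmatched b row(s), each kept with NULL a columns.

(Cable, 9, Omar, 32); (Chip, 9, Omar, 32); (Gizmo, 2, Uma, 3); (Gizmo, NULL, NULL, NULL); (Lens, NULL, NULL, NULL); (Valve, 9, Omar, 32); (Valve, 9, Omar, 32); (NULL, 1, Frank, 24); (NULL, 1, NULL, 6); (NULL, 4, Ivan, 14); (NULL, NULL, Tom, 27)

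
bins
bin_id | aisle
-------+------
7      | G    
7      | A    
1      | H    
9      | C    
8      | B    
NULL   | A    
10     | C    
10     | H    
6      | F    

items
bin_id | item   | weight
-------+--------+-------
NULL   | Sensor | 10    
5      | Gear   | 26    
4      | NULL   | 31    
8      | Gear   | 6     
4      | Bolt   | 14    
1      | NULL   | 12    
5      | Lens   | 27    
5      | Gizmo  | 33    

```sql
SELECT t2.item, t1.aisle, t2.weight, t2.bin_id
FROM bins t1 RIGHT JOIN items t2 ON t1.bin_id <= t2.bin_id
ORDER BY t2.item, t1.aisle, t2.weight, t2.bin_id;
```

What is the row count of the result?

12

RIGHT JOIN keeps every row from `items`; unmatched rows get NULL for `bins`'s columns.
Matching on t1.bin_id <= t2.bin_id. A NULL in a compared column never satisfies the condition.
Matched pairs: 11; unmatched t2 rows kept: 1.
Total: 11 matched + 1 padded = 12 rows.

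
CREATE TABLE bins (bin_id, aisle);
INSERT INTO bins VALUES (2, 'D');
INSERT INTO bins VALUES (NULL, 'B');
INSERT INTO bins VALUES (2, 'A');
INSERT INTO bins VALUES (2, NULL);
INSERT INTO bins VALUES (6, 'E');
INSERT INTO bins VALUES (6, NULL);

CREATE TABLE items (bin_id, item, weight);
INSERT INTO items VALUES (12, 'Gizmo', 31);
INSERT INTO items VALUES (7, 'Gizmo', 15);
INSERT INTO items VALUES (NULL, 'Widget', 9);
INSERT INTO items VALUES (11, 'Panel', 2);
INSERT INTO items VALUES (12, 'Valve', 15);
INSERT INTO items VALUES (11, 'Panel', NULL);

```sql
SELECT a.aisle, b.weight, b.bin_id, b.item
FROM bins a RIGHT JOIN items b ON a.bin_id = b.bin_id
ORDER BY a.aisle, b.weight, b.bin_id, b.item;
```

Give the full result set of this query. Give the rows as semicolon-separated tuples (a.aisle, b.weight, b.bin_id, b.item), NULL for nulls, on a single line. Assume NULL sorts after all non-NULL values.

RIGHT JOIN keeps every row from `items`; unmatched rows get NULL for `bins`'s columns.
Matching on a.bin_id = b.bin_id. A NULL in a compared column never satisfies the condition.
- a row (bin_id=2): no match.
- a row (bin_id=NULL): no match.
- a row (bin_id=2): no match.
- a row (bin_id=2): no match.
- a row (bin_id=6): no match.
- a row (bin_id=6): no match.
- plus 6 unmatched b row(s), each kept with NULL a columns.
After projecting and ordering:
a.aisle | b.weight | b.bin_id | b.item
NULL | 2 | 11 | Panel
NULL | 9 | NULL | Widget
NULL | 15 | 7 | Gizmo
NULL | 15 | 12 | Valve
NULL | 31 | 12 | Gizmo
NULL | NULL | 11 | Panel

(NULL, 2, 11, Panel); (NULL, 9, NULL, Widget); (NULL, 15, 7, Gizmo); (NULL, 15, 12, Valve); (NULL, 31, 12, Gizmo); (NULL, NULL, 11, Panel)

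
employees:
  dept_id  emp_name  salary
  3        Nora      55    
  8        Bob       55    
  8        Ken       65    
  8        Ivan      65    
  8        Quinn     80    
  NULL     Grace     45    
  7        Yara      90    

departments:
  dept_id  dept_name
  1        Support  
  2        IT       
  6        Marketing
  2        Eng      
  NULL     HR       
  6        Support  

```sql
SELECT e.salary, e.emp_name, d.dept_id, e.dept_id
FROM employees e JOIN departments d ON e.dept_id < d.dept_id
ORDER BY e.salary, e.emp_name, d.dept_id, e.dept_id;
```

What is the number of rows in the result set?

2

INNER JOIN keeps only pairs where the ON condition holds.
Matching on e.dept_id < d.dept_id. A NULL in a compared column never satisfies the condition.
- e (dept_id=3) pairs with 2 row(s) of d.
- e (dept_id=8) has no partner → excluded.
- e (dept_id=8) has no partner → excluded.
- e (dept_id=8) has no partner → excluded.
- e (dept_id=8) has no partner → excluded.
- e (dept_id=NULL) has no partner → excluded.
- e (dept_id=7) has no partner → excluded.
Total: 2 rows.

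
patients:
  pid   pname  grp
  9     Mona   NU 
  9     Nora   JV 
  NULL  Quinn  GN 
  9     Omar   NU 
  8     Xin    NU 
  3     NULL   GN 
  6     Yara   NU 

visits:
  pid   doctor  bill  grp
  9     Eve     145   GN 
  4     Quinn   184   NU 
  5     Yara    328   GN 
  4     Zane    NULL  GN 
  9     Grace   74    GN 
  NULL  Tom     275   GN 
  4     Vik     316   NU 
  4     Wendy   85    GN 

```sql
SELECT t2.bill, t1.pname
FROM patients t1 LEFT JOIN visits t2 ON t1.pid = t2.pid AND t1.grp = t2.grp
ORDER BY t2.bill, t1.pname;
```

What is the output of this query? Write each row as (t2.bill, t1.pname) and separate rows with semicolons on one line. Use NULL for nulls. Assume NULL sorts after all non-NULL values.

(NULL, Mona); (NULL, Nora); (NULL, Omar); (NULL, Quinn); (NULL, Xin); (NULL, Yara); (NULL, NULL)

LEFT JOIN keeps every row from `patients`; unmatched rows get NULL for `visits`'s columns.
Matching on t1.pid = t2.pid AND t1.grp = t2.grp. A NULL in a compared column never satisfies the condition.
Matched pairs: 0; unmatched t1 rows kept: 7.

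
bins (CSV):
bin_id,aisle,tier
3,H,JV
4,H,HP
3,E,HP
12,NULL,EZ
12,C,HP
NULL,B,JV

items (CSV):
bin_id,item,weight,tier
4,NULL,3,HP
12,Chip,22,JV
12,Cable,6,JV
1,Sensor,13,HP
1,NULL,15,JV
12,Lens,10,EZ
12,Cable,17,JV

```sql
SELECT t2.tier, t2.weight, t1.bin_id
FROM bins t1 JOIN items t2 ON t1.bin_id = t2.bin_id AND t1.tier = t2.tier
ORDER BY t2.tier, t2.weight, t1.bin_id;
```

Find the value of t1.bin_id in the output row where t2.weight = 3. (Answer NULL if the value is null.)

4

INNER JOIN keeps only pairs where the ON condition holds.
Matching on t1.bin_id = t2.bin_id AND t1.tier = t2.tier. A NULL in a compared column never satisfies the condition.
- t1 row (bin_id=3, tier=JV): no match → dropped.
- t1 row (bin_id=4, tier=HP): matches 1 t2 row(s) → 1 output row(s).
- t1 row (bin_id=3, tier=HP): no match → dropped.
- t1 row (bin_id=12, tier=EZ): matches 1 t2 row(s) → 1 output row(s).
- t1 row (bin_id=12, tier=HP): no match → dropped.
- t1 row (bin_id=NULL, tier=JV): no match → dropped.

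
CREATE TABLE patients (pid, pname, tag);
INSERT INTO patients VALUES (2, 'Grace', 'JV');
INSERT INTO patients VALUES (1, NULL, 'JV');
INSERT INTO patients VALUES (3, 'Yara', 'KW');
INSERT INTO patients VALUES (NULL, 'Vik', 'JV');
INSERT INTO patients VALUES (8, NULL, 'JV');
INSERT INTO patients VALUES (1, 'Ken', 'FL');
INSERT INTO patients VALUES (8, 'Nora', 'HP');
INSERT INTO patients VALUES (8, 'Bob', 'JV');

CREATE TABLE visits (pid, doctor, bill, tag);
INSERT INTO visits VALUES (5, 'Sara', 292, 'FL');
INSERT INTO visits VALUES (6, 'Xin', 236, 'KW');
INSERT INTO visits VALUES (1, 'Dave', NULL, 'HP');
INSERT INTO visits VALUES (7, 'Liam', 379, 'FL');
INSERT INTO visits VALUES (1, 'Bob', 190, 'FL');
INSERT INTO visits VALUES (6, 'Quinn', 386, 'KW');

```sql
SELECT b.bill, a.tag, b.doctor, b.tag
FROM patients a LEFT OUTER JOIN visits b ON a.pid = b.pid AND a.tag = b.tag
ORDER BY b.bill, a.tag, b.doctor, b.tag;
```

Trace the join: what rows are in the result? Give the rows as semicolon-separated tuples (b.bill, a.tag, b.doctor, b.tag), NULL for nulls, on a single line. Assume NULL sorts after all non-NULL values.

(190, FL, Bob, FL); (NULL, HP, NULL, NULL); (NULL, JV, NULL, NULL); (NULL, JV, NULL, NULL); (NULL, JV, NULL, NULL); (NULL, JV, NULL, NULL); (NULL, JV, NULL, NULL); (NULL, KW, NULL, NULL)

LEFT JOIN keeps every row from `patients`; unmatched rows get NULL for `visits`'s columns.
Matching on a.pid = b.pid AND a.tag = b.tag. A NULL in a compared column never satisfies the condition.
- a[0] pid=2, tag=JV → no match; kept with NULLs on the b side.
- a[1] pid=1, tag=JV → no match; kept with NULLs on the b side.
- a[2] pid=3, tag=KW → no match; kept with NULLs on the b side.
- a[3] pid=NULL, tag=JV → no match; kept with NULLs on the b side.
- a[4] pid=8, tag=JV → no match; kept with NULLs on the b side.
- a[5] pid=1, tag=FL → 1 match(es) in b → 1 row(s).
- a[6] pid=8, tag=HP → no match; kept with NULLs on the b side.
- a[7] pid=8, tag=JV → no match; kept with NULLs on the b side.
After projecting and ordering:
b.bill | a.tag | b.doctor | b.tag
190 | FL | Bob | FL
NULL | HP | NULL | NULL
NULL | JV | NULL | NULL
NULL | JV | NULL | NULL
NULL | JV | NULL | NULL
NULL | JV | NULL | NULL
NULL | JV | NULL | NULL
NULL | KW | NULL | NULL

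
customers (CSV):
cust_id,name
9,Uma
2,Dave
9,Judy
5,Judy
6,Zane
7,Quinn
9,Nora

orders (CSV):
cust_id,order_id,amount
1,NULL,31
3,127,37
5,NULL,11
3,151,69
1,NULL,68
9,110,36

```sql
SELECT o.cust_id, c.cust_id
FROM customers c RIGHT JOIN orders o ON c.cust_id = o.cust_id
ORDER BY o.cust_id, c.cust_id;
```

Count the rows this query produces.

8

RIGHT JOIN keeps every row from `orders`; unmatched rows get NULL for `customers`'s columns.
Matching on c.cust_id = o.cust_id.
- cust_id=9: 1 matching o row(s), so 1 row(s) emitted.
- cust_id=2: no matching o row.
- cust_id=9: 1 matching o row(s), so 1 row(s) emitted.
- cust_id=5: 1 matching o row(s), so 1 row(s) emitted.
- cust_id=6: no matching o row.
- cust_id=7: no matching o row.
- cust_id=9: 1 matching o row(s), so 1 row(s) emitted.
- 4 o row(s) had no c match → kept, c columns NULL.
Total: 4 matched + 4 padded = 8 rows.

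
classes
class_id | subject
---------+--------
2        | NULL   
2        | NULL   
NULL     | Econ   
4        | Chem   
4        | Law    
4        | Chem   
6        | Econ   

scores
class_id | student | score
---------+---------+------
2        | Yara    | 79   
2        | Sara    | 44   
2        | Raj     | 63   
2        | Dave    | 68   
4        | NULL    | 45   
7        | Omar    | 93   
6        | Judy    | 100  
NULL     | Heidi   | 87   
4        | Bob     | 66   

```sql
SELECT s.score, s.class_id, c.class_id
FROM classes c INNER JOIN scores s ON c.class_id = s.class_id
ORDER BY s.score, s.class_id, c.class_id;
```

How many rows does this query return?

15

INNER JOIN keeps only pairs where the ON condition holds.
Matching on c.class_id = s.class_id. A NULL in a compared column never satisfies the condition.
Matched pairs: 15.
Total: 15 rows.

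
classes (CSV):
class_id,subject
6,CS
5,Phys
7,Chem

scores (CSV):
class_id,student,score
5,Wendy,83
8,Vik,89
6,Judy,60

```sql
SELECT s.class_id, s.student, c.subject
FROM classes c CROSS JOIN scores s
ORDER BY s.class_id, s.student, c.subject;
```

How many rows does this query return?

CROSS JOIN pairs every row of `classes` with every row of `scores`: 3 × 3 = 9 rows.

9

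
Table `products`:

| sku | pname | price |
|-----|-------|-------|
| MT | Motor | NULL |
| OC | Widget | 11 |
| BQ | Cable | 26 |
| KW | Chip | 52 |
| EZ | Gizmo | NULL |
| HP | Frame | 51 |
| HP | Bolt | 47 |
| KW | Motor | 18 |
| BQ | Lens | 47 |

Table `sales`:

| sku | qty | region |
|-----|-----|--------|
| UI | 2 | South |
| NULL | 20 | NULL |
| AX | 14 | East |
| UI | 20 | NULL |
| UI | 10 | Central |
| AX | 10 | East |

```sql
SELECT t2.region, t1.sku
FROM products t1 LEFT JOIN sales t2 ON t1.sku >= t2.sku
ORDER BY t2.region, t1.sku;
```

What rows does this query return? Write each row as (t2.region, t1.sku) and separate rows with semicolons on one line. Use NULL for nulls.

(East, BQ); (East, BQ); (East, BQ); (East, BQ); (East, EZ); (East, EZ); (East, HP); (East, HP); (East, HP); (East, HP); (East, KW); (East, KW); (East, KW); (East, KW); (East, MT); (East, MT); (East, OC); (East, OC)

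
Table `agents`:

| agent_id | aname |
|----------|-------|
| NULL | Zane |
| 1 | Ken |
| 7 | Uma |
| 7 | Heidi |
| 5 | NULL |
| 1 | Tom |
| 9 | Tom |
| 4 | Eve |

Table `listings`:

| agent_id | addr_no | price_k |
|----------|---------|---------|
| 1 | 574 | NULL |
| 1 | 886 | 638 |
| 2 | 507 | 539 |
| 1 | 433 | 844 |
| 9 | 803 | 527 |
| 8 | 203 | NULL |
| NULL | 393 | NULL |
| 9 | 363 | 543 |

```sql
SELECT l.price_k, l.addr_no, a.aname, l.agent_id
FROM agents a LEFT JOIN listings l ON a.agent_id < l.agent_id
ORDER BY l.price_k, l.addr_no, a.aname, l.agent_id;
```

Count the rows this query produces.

LEFT JOIN keeps every row from `agents`; unmatched rows get NULL for `listings`'s columns.
Matching on a.agent_id < l.agent_id. A NULL in a compared column never satisfies the condition.
Matched pairs: 20; unmatched a rows kept: 2.
Total: 20 matched + 2 padded = 22 rows.

22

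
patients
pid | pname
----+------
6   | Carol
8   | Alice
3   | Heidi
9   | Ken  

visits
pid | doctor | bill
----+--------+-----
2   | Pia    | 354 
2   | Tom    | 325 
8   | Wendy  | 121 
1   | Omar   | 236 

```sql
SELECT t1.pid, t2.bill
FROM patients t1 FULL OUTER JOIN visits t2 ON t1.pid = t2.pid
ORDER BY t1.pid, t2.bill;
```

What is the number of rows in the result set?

7

FULL OUTER JOIN keeps every row from both sides; unmatched rows get NULL for the other side's columns.
Matching on t1.pid = t2.pid.
- t1 (pid=6) has no partner → padded with NULL.
- t1 (pid=8) pairs with 1 row(s) of t2.
- t1 (pid=3) has no partner → padded with NULL.
- t1 (pid=9) has no partner → padded with NULL.
- plus 3 unmatched t2 row(s), each kept with NULL t1 columns.
Total: 1 matched + 6 padded = 7 rows.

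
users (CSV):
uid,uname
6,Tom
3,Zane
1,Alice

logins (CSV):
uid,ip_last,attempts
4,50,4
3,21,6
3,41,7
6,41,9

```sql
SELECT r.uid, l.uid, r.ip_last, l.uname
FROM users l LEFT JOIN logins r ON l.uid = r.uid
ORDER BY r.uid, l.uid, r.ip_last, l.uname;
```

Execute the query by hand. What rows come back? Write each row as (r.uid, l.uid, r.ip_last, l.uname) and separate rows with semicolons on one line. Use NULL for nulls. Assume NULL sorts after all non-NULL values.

(3, 3, 21, Zane); (3, 3, 41, Zane); (6, 6, 41, Tom); (NULL, 1, NULL, Alice)

LEFT JOIN keeps every row from `users`; unmatched rows get NULL for `logins`'s columns.
Matching on l.uid = r.uid.
- uid=6: 1 matching r row(s), so 1 row(s) emitted.
- uid=3: 2 matching r row(s), so 2 row(s) emitted.
- uid=1: no r row matches, row kept with r columns NULL.
After projecting and ordering:
r.uid | l.uid | r.ip_last | l.uname
3 | 3 | 21 | Zane
3 | 3 | 41 | Zane
6 | 6 | 41 | Tom
NULL | 1 | NULL | Alice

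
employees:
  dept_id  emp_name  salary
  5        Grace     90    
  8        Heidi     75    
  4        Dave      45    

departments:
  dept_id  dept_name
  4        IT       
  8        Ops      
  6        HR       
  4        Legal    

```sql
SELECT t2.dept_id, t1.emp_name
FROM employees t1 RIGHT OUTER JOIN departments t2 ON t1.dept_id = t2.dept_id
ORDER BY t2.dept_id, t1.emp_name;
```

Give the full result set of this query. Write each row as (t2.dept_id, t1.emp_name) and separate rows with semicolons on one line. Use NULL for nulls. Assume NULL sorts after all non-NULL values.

RIGHT JOIN keeps every row from `departments`; unmatched rows get NULL for `employees`'s columns.
Matching on t1.dept_id = t2.dept_id.
Matched pairs: 3; unmatched t2 rows kept: 1.

(4, Dave); (4, Dave); (6, NULL); (8, Heidi)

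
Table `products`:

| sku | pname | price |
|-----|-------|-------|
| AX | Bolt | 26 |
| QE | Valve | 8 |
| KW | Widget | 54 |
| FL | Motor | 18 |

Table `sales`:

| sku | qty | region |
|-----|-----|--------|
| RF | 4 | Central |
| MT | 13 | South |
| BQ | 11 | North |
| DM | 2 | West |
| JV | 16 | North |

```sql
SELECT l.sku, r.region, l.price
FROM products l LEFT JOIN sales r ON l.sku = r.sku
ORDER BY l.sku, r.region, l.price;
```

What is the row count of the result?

LEFT JOIN keeps every row from `products`; unmatched rows get NULL for `sales`'s columns.
Matching on l.sku = r.sku.
Matched pairs: 0; unmatched l rows kept: 4.
Total: 0 matched + 4 padded = 4 rows.

4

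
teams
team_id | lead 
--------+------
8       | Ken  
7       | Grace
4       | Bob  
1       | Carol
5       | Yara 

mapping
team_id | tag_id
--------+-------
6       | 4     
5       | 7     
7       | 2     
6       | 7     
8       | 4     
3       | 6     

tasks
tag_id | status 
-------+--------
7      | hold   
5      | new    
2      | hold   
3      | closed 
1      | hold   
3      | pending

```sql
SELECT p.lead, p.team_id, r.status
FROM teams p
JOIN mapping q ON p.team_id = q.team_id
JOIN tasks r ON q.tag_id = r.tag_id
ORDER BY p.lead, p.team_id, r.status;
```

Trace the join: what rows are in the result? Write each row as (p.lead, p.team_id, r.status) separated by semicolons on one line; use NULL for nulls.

Joins associate left-to-right: teams INNER JOIN mapping on team_id gives 3 intermediate row(s).
Then INNER JOIN `tasks r` on tag_id: keep only rows whose q.tag_id appears in r.

(Grace, 7, hold); (Yara, 5, hold)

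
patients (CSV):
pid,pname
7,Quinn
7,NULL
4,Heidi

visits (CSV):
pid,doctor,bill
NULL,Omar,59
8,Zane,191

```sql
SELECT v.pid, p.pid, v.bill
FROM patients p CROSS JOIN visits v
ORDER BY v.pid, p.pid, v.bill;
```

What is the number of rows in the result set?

6

CROSS JOIN pairs every row of `patients` with every row of `visits`: 3 × 2 = 6 rows.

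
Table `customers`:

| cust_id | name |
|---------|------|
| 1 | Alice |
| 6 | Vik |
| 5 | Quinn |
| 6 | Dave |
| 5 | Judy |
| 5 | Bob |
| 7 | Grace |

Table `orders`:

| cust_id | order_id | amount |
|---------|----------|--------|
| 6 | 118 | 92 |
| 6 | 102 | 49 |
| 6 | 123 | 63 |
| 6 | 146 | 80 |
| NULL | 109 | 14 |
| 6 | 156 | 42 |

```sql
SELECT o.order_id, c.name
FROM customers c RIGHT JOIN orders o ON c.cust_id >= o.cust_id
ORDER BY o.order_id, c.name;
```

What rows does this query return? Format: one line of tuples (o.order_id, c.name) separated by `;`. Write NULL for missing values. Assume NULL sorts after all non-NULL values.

RIGHT JOIN keeps every row from `orders`; unmatched rows get NULL for `customers`'s columns.
Matching on c.cust_id >= o.cust_id. A NULL in a compared column never satisfies the condition.
- c[0] cust_id=1 → no match.
- c[1] cust_id=6 → 5 match(es) in o → 5 row(s).
- c[2] cust_id=5 → no match.
- c[3] cust_id=6 → 5 match(es) in o → 5 row(s).
- c[4] cust_id=5 → no match.
- c[5] cust_id=5 → no match.
- c[6] cust_id=7 → 5 match(es) in o → 5 row(s).
- plus 1 unmatched o row(s), each kept with NULL c columns.

(102, Dave); (102, Grace); (102, Vik); (109, NULL); (118, Dave); (118, Grace); (118, Vik); (123, Dave); (123, Grace); (123, Vik); (146, Dave); (146, Grace); (146, Vik); (156, Dave); (156, Grace); (156, Vik)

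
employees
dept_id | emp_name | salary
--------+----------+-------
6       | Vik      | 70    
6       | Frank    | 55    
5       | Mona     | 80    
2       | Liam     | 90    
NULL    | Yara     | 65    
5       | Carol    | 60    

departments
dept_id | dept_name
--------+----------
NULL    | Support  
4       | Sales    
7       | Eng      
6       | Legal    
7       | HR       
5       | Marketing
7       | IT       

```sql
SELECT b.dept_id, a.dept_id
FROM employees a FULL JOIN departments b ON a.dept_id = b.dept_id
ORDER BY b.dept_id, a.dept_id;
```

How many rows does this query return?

11

FULL OUTER JOIN keeps every row from both sides; unmatched rows get NULL for the other side's columns.
Matching on a.dept_id = b.dept_id. A NULL in a compared column never satisfies the condition.
- a (dept_id=6) pairs with 1 row(s) of b.
- a (dept_id=6) pairs with 1 row(s) of b.
- a (dept_id=5) pairs with 1 row(s) of b.
- a (dept_id=2) has no partner → padded with NULL.
- a (dept_id=NULL) has no partner → padded with NULL.
- a (dept_id=5) pairs with 1 row(s) of b.
- 5 row(s) from b found no a partner → padded with NULL.
Total: 4 matched + 7 padded = 11 rows.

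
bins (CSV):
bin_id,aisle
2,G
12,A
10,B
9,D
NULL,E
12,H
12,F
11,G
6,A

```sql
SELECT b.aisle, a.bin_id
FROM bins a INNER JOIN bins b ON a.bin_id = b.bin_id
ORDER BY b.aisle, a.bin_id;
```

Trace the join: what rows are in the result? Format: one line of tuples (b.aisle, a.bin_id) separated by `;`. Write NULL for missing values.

INNER JOIN keeps only pairs where the ON condition holds.
Matching on a.bin_id = b.bin_id. A NULL in a compared column never satisfies the condition.
- bin_id=2: 1 matching b row(s), so 1 row(s) emitted.
- bin_id=12: 3 matching b row(s), so 3 row(s) emitted.
- bin_id=10: 1 matching b row(s), so 1 row(s) emitted.
- bin_id=9: 1 matching b row(s), so 1 row(s) emitted.
- bin_id=NULL: no matching b row, dropped.
- bin_id=12: 3 matching b row(s), so 3 row(s) emitted.
- bin_id=12: 3 matching b row(s), so 3 row(s) emitted.
- bin_id=11: 1 matching b row(s), so 1 row(s) emitted.
- bin_id=6: 1 matching b row(s), so 1 row(s) emitted.

(A, 6); (A, 12); (A, 12); (A, 12); (B, 10); (D, 9); (F, 12); (F, 12); (F, 12); (G, 2); (G, 11); (H, 12); (H, 12); (H, 12)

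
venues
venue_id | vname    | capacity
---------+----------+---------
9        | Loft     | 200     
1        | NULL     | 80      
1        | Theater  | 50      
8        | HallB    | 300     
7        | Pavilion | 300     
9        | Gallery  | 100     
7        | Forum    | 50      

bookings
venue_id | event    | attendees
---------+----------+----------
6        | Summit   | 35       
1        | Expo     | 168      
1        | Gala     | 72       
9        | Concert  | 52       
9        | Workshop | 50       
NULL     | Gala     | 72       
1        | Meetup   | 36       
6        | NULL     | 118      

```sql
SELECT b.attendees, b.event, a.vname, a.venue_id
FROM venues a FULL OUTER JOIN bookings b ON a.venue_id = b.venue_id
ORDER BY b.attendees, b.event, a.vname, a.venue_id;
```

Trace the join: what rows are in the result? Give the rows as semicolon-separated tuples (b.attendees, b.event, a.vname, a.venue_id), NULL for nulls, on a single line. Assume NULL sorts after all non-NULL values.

FULL OUTER JOIN keeps every row from both sides; unmatched rows get NULL for the other side's columns.
Matching on a.venue_id = b.venue_id. A NULL in a compared column never satisfies the condition.
- venue_id=9: 2 matching b row(s), so 2 row(s) emitted.
- venue_id=1: 3 matching b row(s), so 3 row(s) emitted.
- venue_id=1: 3 matching b row(s), so 3 row(s) emitted.
- venue_id=8: no b row matches, row kept with b columns NULL.
- venue_id=7: no b row matches, row kept with b columns NULL.
- venue_id=9: 2 matching b row(s), so 2 row(s) emitted.
- venue_id=7: no b row matches, row kept with b columns NULL.
- 3 b row(s) had no a match → kept, a columns NULL.

(35, Summit, NULL, NULL); (36, Meetup, Theater, 1); (36, Meetup, NULL, 1); (50, Workshop, Gallery, 9); (50, Workshop, Loft, 9); (52, Concert, Gallery, 9); (52, Concert, Loft, 9); (72, Gala, Theater, 1); (72, Gala, NULL, 1); (72, Gala, NULL, NULL); (118, NULL, NULL, NULL); (168, Expo, Theater, 1); (168, Expo, NULL, 1); (NULL, NULL, Forum, 7); (NULL, NULL, HallB, 8); (NULL, NULL, Pavilion, 7)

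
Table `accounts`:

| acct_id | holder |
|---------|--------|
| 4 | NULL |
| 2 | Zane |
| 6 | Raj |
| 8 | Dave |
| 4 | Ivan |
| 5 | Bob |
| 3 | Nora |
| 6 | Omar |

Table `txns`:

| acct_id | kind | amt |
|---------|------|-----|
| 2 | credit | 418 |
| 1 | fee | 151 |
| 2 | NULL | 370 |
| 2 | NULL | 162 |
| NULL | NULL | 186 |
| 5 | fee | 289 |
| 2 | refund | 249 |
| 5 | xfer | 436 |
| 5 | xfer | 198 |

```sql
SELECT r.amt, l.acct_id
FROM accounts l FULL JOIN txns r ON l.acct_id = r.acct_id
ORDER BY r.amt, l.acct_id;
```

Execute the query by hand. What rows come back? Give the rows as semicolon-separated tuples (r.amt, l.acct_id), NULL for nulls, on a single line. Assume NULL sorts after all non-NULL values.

FULL OUTER JOIN keeps every row from both sides; unmatched rows get NULL for the other side's columns.
Matching on l.acct_id = r.acct_id. A NULL in a compared column never satisfies the condition.
Matched pairs: 7; unmatched l rows kept: 6; unmatched r rows kept: 2.

(151, NULL); (162, 2); (186, NULL); (198, 5); (249, 2); (289, 5); (370, 2); (418, 2); (436, 5); (NULL, 3); (NULL, 4); (NULL, 4); (NULL, 6); (NULL, 6); (NULL, 8)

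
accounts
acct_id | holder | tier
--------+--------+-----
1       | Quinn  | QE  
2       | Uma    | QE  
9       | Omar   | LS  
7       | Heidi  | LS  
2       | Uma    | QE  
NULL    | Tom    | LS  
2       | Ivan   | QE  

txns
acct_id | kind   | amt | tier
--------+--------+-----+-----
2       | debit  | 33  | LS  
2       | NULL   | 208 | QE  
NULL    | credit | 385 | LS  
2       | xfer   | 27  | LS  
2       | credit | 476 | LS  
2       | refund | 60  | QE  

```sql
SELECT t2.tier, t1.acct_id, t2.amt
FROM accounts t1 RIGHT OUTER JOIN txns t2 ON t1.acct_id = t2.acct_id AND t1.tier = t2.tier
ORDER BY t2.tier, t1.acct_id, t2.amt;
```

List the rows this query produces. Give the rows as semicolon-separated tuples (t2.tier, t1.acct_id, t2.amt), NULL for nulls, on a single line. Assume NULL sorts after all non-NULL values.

RIGHT JOIN keeps every row from `txns`; unmatched rows get NULL for `accounts`'s columns.
Matching on t1.acct_id = t2.acct_id AND t1.tier = t2.tier. A NULL in a compared column never satisfies the condition.
- t1 row (acct_id=1, tier=QE): no match.
- t1 row (acct_id=2, tier=QE): matches 2 t2 row(s) → 2 output row(s).
- t1 row (acct_id=9, tier=LS): no match.
- t1 row (acct_id=7, tier=LS): no match.
- t1 row (acct_id=2, tier=QE): matches 2 t2 row(s) → 2 output row(s).
- t1 row (acct_id=NULL, tier=LS): no match.
- t1 row (acct_id=2, tier=QE): matches 2 t2 row(s) → 2 output row(s).
- 4 t2 row(s) had no t1 match → kept, t1 columns NULL.
After projecting and ordering:
t2.tier | t1.acct_id | t2.amt
LS | NULL | 27
LS | NULL | 33
LS | NULL | 385
LS | NULL | 476
QE | 2 | 60
QE | 2 | 60
QE | 2 | 60
QE | 2 | 208
QE | 2 | 208
QE | 2 | 208

(LS, NULL, 27); (LS, NULL, 33); (LS, NULL, 385); (LS, NULL, 476); (QE, 2, 60); (QE, 2, 60); (QE, 2, 60); (QE, 2, 208); (QE, 2, 208); (QE, 2, 208)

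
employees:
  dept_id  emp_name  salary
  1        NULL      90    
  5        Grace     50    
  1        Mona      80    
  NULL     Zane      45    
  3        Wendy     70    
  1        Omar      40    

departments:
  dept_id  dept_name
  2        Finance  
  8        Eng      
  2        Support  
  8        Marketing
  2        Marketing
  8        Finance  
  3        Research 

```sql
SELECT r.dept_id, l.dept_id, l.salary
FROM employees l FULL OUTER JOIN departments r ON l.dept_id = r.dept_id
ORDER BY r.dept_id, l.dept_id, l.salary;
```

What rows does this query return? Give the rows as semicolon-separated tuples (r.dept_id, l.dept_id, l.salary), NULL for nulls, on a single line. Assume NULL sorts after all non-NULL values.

(2, NULL, NULL); (2, NULL, NULL); (2, NULL, NULL); (3, 3, 70); (8, NULL, NULL); (8, NULL, NULL); (8, NULL, NULL); (NULL, 1, 40); (NULL, 1, 80); (NULL, 1, 90); (NULL, 5, 50); (NULL, NULL, 45)

FULL OUTER JOIN keeps every row from both sides; unmatched rows get NULL for the other side's columns.
Matching on l.dept_id = r.dept_id. A NULL in a compared column never satisfies the condition.
- l[0] dept_id=1 → no match; kept with NULLs on the r side.
- l[1] dept_id=5 → no match; kept with NULLs on the r side.
- l[2] dept_id=1 → no match; kept with NULLs on the r side.
- l[3] dept_id=NULL → no match; kept with NULLs on the r side.
- l[4] dept_id=3 → 1 match(es) in r → 1 row(s).
- l[5] dept_id=1 → no match; kept with NULLs on the r side.
- plus 6 unmatched r row(s), each kept with NULL l columns.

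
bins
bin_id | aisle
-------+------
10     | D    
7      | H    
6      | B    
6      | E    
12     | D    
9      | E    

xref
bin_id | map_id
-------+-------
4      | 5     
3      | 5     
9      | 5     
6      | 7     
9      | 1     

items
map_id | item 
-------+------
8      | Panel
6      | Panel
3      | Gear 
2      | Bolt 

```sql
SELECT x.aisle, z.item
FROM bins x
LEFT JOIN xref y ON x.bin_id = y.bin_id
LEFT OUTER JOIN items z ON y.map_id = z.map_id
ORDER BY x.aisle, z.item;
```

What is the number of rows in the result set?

Step 1 — x LEFT JOIN y on bin_id → 7 row(s).
Then LEFT JOIN `items z` on map_id: each of those 7 rows is kept; rows whose y.map_id has no match in z get NULL for z's columns.
Result: 7 row(s).

7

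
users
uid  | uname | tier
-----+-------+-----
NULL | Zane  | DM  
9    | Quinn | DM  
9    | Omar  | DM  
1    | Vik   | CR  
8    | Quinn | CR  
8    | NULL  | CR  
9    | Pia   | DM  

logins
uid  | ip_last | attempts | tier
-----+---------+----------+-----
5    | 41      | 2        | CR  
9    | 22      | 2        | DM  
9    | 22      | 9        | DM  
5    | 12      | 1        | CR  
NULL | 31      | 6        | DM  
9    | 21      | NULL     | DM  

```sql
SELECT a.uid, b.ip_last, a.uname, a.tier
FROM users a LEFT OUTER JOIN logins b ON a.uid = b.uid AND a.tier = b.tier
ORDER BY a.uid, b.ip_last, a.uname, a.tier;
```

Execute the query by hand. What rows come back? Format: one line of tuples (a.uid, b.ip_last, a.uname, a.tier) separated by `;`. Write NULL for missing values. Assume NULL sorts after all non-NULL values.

(1, NULL, Vik, CR); (8, NULL, Quinn, CR); (8, NULL, NULL, CR); (9, 21, Omar, DM); (9, 21, Pia, DM); (9, 21, Quinn, DM); (9, 22, Omar, DM); (9, 22, Omar, DM); (9, 22, Pia, DM); (9, 22, Pia, DM); (9, 22, Quinn, DM); (9, 22, Quinn, DM); (NULL, NULL, Zane, DM)

LEFT JOIN keeps every row from `users`; unmatched rows get NULL for `logins`'s columns.
Matching on a.uid = b.uid AND a.tier = b.tier. A NULL in a compared column never satisfies the condition.
Matched pairs: 9; unmatched a rows kept: 4.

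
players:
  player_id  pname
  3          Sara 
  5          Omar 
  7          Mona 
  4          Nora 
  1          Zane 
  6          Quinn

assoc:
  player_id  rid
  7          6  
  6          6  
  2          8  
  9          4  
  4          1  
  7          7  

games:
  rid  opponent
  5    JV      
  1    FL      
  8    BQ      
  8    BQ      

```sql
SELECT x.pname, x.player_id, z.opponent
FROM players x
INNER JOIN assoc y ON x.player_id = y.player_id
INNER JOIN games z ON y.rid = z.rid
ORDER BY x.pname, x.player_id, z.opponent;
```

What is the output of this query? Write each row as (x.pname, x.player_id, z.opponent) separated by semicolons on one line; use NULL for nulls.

(Nora, 4, FL)

Joins associate left-to-right: players INNER JOIN assoc on player_id gives 4 intermediate row(s).
Then INNER JOIN `games z` on rid: keep only rows whose y.rid appears in z.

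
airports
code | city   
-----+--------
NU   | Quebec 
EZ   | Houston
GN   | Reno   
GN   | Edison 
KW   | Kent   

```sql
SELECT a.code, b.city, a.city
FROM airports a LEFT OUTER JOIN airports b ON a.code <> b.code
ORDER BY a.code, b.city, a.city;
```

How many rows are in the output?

LEFT JOIN keeps every row from `airports a`; unmatched rows get NULL for `airports b`'s columns.
Matching on a.code <> b.code.
- a row (code=NU): matches 4 b row(s) → 4 output row(s).
- a row (code=EZ): matches 4 b row(s) → 4 output row(s).
- a row (code=GN): matches 3 b row(s) → 3 output row(s).
- a row (code=GN): matches 3 b row(s) → 3 output row(s).
- a row (code=KW): matches 4 b row(s) → 4 output row(s).
Total: 18 rows.

18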